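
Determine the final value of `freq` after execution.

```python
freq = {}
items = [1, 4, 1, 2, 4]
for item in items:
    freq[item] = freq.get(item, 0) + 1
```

Let's trace through this code step by step.

Initialize: freq = {}
Initialize: items = [1, 4, 1, 2, 4]
Entering loop: for item in items:

After execution: freq = {1: 2, 4: 2, 2: 1}
{1: 2, 4: 2, 2: 1}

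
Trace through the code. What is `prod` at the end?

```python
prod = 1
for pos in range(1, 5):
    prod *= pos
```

Let's trace through this code step by step.

Initialize: prod = 1
Entering loop: for pos in range(1, 5):

After execution: prod = 24
24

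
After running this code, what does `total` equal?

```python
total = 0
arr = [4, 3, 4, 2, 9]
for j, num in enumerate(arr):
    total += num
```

Let's trace through this code step by step.

Initialize: total = 0
Initialize: arr = [4, 3, 4, 2, 9]
Entering loop: for j, num in enumerate(arr):

After execution: total = 22
22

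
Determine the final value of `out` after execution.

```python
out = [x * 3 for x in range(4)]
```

Let's trace through this code step by step.

Initialize: out = [x * 3 for x in range(4)]

After execution: out = [0, 3, 6, 9]
[0, 3, 6, 9]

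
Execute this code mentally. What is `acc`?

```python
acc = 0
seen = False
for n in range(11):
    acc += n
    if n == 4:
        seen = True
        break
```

Let's trace through this code step by step.

Initialize: acc = 0
Initialize: seen = False
Entering loop: for n in range(11):

After execution: acc = 10
10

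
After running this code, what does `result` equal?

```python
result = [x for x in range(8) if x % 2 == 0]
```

Let's trace through this code step by step.

Initialize: result = [x for x in range(8) if x % 2 == 0]

After execution: result = [0, 2, 4, 6]
[0, 2, 4, 6]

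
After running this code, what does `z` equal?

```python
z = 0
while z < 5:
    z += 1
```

Let's trace through this code step by step.

Initialize: z = 0
Entering loop: while z < 5:

After execution: z = 5
5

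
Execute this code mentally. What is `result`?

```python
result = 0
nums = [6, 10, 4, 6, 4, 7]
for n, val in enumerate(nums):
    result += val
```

Let's trace through this code step by step.

Initialize: result = 0
Initialize: nums = [6, 10, 4, 6, 4, 7]
Entering loop: for n, val in enumerate(nums):

After execution: result = 37
37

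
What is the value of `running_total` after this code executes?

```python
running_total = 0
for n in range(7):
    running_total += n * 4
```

Let's trace through this code step by step.

Initialize: running_total = 0
Entering loop: for n in range(7):

After execution: running_total = 84
84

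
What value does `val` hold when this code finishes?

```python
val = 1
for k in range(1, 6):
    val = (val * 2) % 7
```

Let's trace through this code step by step.

Initialize: val = 1
Entering loop: for k in range(1, 6):

After execution: val = 4
4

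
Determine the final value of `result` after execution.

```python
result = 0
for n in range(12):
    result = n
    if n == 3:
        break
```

Let's trace through this code step by step.

Initialize: result = 0
Entering loop: for n in range(12):

After execution: result = 3
3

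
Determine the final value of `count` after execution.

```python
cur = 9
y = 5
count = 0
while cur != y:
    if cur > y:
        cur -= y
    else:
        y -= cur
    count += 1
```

Let's trace through this code step by step.

Initialize: cur = 9
Initialize: y = 5
Initialize: count = 0
Entering loop: while cur != y:

After execution: count = 5
5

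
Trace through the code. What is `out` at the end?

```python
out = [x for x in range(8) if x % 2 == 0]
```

Let's trace through this code step by step.

Initialize: out = [x for x in range(8) if x % 2 == 0]

After execution: out = [0, 2, 4, 6]
[0, 2, 4, 6]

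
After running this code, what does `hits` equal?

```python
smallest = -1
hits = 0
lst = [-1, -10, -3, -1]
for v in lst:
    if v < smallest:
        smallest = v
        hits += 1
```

Let's trace through this code step by step.

Initialize: smallest = -1
Initialize: hits = 0
Initialize: lst = [-1, -10, -3, -1]
Entering loop: for v in lst:

After execution: hits = 1
1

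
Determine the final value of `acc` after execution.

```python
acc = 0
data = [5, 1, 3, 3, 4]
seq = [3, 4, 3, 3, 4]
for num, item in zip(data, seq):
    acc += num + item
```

Let's trace through this code step by step.

Initialize: acc = 0
Initialize: data = [5, 1, 3, 3, 4]
Initialize: seq = [3, 4, 3, 3, 4]
Entering loop: for num, item in zip(data, seq):

After execution: acc = 33
33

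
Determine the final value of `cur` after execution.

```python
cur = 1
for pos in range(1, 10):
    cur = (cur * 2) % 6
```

Let's trace through this code step by step.

Initialize: cur = 1
Entering loop: for pos in range(1, 10):

After execution: cur = 2
2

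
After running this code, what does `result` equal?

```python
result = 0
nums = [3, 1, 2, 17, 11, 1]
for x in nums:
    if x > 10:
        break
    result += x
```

Let's trace through this code step by step.

Initialize: result = 0
Initialize: nums = [3, 1, 2, 17, 11, 1]
Entering loop: for x in nums:

After execution: result = 6
6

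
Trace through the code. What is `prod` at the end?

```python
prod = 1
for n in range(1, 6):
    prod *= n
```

Let's trace through this code step by step.

Initialize: prod = 1
Entering loop: for n in range(1, 6):

After execution: prod = 120
120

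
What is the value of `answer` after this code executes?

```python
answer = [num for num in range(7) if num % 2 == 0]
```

Let's trace through this code step by step.

Initialize: answer = [num for num in range(7) if num % 2 == 0]

After execution: answer = [0, 2, 4, 6]
[0, 2, 4, 6]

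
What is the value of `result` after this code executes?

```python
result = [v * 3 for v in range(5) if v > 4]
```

Let's trace through this code step by step.

Initialize: result = [v * 3 for v in range(5) if v > 4]

After execution: result = []
[]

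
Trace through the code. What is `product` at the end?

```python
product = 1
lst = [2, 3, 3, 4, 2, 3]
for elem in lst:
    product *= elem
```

Let's trace through this code step by step.

Initialize: product = 1
Initialize: lst = [2, 3, 3, 4, 2, 3]
Entering loop: for elem in lst:

After execution: product = 432
432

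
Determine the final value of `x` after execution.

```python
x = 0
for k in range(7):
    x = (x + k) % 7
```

Let's trace through this code step by step.

Initialize: x = 0
Entering loop: for k in range(7):

After execution: x = 0
0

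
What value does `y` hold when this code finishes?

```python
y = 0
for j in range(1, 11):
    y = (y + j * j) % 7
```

Let's trace through this code step by step.

Initialize: y = 0
Entering loop: for j in range(1, 11):

After execution: y = 0
0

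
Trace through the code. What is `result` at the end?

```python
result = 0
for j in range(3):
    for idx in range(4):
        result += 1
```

Let's trace through this code step by step.

Initialize: result = 0
Entering loop: for j in range(3):

After execution: result = 12
12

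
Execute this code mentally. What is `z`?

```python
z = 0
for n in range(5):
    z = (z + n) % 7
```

Let's trace through this code step by step.

Initialize: z = 0
Entering loop: for n in range(5):

After execution: z = 3
3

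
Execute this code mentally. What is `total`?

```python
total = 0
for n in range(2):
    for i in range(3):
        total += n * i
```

Let's trace through this code step by step.

Initialize: total = 0
Entering loop: for n in range(2):

After execution: total = 3
3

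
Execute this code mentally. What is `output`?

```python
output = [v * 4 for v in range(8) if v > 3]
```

Let's trace through this code step by step.

Initialize: output = [v * 4 for v in range(8) if v > 3]

After execution: output = [16, 20, 24, 28]
[16, 20, 24, 28]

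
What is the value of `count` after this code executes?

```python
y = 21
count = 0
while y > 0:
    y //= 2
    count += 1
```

Let's trace through this code step by step.

Initialize: y = 21
Initialize: count = 0
Entering loop: while y > 0:

After execution: count = 5
5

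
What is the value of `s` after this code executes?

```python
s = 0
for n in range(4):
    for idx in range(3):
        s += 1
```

Let's trace through this code step by step.

Initialize: s = 0
Entering loop: for n in range(4):

After execution: s = 12
12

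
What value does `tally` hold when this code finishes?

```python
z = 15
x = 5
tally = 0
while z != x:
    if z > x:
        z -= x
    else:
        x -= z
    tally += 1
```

Let's trace through this code step by step.

Initialize: z = 15
Initialize: x = 5
Initialize: tally = 0
Entering loop: while z != x:

After execution: tally = 2
2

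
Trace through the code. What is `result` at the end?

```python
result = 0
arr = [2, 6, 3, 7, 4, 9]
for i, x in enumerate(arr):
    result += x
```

Let's trace through this code step by step.

Initialize: result = 0
Initialize: arr = [2, 6, 3, 7, 4, 9]
Entering loop: for i, x in enumerate(arr):

After execution: result = 31
31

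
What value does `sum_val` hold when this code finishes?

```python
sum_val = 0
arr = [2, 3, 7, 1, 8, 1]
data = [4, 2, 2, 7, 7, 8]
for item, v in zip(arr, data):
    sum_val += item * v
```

Let's trace through this code step by step.

Initialize: sum_val = 0
Initialize: arr = [2, 3, 7, 1, 8, 1]
Initialize: data = [4, 2, 2, 7, 7, 8]
Entering loop: for item, v in zip(arr, data):

After execution: sum_val = 99
99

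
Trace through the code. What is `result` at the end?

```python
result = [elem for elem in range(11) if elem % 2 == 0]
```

Let's trace through this code step by step.

Initialize: result = [elem for elem in range(11) if elem % 2 == 0]

After execution: result = [0, 2, 4, 6, 8, 10]
[0, 2, 4, 6, 8, 10]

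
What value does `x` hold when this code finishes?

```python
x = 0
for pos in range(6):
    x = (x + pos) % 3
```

Let's trace through this code step by step.

Initialize: x = 0
Entering loop: for pos in range(6):

After execution: x = 0
0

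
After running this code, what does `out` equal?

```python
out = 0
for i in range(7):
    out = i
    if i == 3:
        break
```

Let's trace through this code step by step.

Initialize: out = 0
Entering loop: for i in range(7):

After execution: out = 3
3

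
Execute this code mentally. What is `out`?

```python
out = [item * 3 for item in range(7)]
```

Let's trace through this code step by step.

Initialize: out = [item * 3 for item in range(7)]

After execution: out = [0, 3, 6, 9, 12, 15, 18]
[0, 3, 6, 9, 12, 15, 18]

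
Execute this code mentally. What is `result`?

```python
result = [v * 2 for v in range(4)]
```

Let's trace through this code step by step.

Initialize: result = [v * 2 for v in range(4)]

After execution: result = [0, 2, 4, 6]
[0, 2, 4, 6]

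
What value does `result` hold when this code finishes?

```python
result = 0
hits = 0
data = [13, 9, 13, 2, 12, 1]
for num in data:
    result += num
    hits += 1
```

Let's trace through this code step by step.

Initialize: result = 0
Initialize: hits = 0
Initialize: data = [13, 9, 13, 2, 12, 1]
Entering loop: for num in data:

After execution: result = 50
50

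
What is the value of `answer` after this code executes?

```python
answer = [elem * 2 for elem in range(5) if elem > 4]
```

Let's trace through this code step by step.

Initialize: answer = [elem * 2 for elem in range(5) if elem > 4]

After execution: answer = []
[]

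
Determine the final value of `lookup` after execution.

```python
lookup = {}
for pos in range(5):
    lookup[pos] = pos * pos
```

Let's trace through this code step by step.

Initialize: lookup = {}
Entering loop: for pos in range(5):

After execution: lookup = {0: 0, 1: 1, 2: 4, 3: 9, 4: 16}
{0: 0, 1: 1, 2: 4, 3: 9, 4: 16}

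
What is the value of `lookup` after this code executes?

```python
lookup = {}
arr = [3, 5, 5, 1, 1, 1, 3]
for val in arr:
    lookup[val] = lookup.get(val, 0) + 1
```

Let's trace through this code step by step.

Initialize: lookup = {}
Initialize: arr = [3, 5, 5, 1, 1, 1, 3]
Entering loop: for val in arr:

After execution: lookup = {3: 2, 5: 2, 1: 3}
{3: 2, 5: 2, 1: 3}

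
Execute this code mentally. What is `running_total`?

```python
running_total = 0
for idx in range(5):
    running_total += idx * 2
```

Let's trace through this code step by step.

Initialize: running_total = 0
Entering loop: for idx in range(5):

After execution: running_total = 20
20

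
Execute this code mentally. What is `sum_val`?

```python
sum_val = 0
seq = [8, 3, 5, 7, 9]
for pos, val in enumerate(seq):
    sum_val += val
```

Let's trace through this code step by step.

Initialize: sum_val = 0
Initialize: seq = [8, 3, 5, 7, 9]
Entering loop: for pos, val in enumerate(seq):

After execution: sum_val = 32
32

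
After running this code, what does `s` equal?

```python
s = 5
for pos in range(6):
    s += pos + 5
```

Let's trace through this code step by step.

Initialize: s = 5
Entering loop: for pos in range(6):

After execution: s = 50
50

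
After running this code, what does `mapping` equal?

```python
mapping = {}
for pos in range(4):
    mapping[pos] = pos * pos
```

Let's trace through this code step by step.

Initialize: mapping = {}
Entering loop: for pos in range(4):

After execution: mapping = {0: 0, 1: 1, 2: 4, 3: 9}
{0: 0, 1: 1, 2: 4, 3: 9}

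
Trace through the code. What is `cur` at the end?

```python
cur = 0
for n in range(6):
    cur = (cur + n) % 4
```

Let's trace through this code step by step.

Initialize: cur = 0
Entering loop: for n in range(6):

After execution: cur = 3
3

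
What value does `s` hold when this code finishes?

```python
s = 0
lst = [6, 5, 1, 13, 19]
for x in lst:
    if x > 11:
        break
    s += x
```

Let's trace through this code step by step.

Initialize: s = 0
Initialize: lst = [6, 5, 1, 13, 19]
Entering loop: for x in lst:

After execution: s = 12
12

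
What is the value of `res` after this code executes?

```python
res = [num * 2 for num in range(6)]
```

Let's trace through this code step by step.

Initialize: res = [num * 2 for num in range(6)]

After execution: res = [0, 2, 4, 6, 8, 10]
[0, 2, 4, 6, 8, 10]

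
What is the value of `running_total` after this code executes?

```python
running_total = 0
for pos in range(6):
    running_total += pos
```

Let's trace through this code step by step.

Initialize: running_total = 0
Entering loop: for pos in range(6):

After execution: running_total = 15
15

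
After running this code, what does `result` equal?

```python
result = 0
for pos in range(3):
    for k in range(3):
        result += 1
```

Let's trace through this code step by step.

Initialize: result = 0
Entering loop: for pos in range(3):

After execution: result = 9
9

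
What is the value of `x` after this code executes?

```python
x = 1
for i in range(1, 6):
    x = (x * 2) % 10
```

Let's trace through this code step by step.

Initialize: x = 1
Entering loop: for i in range(1, 6):

After execution: x = 2
2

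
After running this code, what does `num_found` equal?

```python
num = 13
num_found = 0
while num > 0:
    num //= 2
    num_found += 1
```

Let's trace through this code step by step.

Initialize: num = 13
Initialize: num_found = 0
Entering loop: while num > 0:

After execution: num_found = 4
4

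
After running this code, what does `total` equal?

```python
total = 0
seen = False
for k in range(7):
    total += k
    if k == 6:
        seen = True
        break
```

Let's trace through this code step by step.

Initialize: total = 0
Initialize: seen = False
Entering loop: for k in range(7):

After execution: total = 21
21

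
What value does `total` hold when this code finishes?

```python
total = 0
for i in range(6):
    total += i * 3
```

Let's trace through this code step by step.

Initialize: total = 0
Entering loop: for i in range(6):

After execution: total = 45
45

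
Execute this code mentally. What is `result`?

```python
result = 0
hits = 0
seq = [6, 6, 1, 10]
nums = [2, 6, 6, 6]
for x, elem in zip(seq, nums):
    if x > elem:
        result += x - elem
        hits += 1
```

Let's trace through this code step by step.

Initialize: result = 0
Initialize: hits = 0
Initialize: seq = [6, 6, 1, 10]
Initialize: nums = [2, 6, 6, 6]
Entering loop: for x, elem in zip(seq, nums):

After execution: result = 8
8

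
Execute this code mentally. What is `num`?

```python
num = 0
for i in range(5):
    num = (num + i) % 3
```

Let's trace through this code step by step.

Initialize: num = 0
Entering loop: for i in range(5):

After execution: num = 1
1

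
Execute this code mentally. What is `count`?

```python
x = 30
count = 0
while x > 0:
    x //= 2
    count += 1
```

Let's trace through this code step by step.

Initialize: x = 30
Initialize: count = 0
Entering loop: while x > 0:

After execution: count = 5
5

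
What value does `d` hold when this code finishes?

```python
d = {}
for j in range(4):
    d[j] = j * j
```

Let's trace through this code step by step.

Initialize: d = {}
Entering loop: for j in range(4):

After execution: d = {0: 0, 1: 1, 2: 4, 3: 9}
{0: 0, 1: 1, 2: 4, 3: 9}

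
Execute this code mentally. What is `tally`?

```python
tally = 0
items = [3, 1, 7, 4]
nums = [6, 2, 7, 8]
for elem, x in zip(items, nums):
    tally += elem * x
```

Let's trace through this code step by step.

Initialize: tally = 0
Initialize: items = [3, 1, 7, 4]
Initialize: nums = [6, 2, 7, 8]
Entering loop: for elem, x in zip(items, nums):

After execution: tally = 101
101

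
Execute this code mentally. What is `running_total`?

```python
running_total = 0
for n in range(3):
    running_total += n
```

Let's trace through this code step by step.

Initialize: running_total = 0
Entering loop: for n in range(3):

After execution: running_total = 3
3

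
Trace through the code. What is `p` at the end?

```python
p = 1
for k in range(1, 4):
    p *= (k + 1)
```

Let's trace through this code step by step.

Initialize: p = 1
Entering loop: for k in range(1, 4):

After execution: p = 24
24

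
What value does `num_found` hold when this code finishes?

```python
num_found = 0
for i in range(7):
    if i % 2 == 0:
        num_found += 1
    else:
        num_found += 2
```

Let's trace through this code step by step.

Initialize: num_found = 0
Entering loop: for i in range(7):

After execution: num_found = 10
10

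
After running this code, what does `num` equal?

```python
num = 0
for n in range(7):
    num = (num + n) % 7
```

Let's trace through this code step by step.

Initialize: num = 0
Entering loop: for n in range(7):

After execution: num = 0
0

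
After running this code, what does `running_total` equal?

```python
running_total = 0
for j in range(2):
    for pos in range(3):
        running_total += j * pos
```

Let's trace through this code step by step.

Initialize: running_total = 0
Entering loop: for j in range(2):

After execution: running_total = 3
3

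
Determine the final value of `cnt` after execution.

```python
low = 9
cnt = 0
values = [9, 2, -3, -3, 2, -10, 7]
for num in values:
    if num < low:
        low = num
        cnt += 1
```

Let's trace through this code step by step.

Initialize: low = 9
Initialize: cnt = 0
Initialize: values = [9, 2, -3, -3, 2, -10, 7]
Entering loop: for num in values:

After execution: cnt = 3
3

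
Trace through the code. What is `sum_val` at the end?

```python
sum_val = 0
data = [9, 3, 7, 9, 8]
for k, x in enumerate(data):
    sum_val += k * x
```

Let's trace through this code step by step.

Initialize: sum_val = 0
Initialize: data = [9, 3, 7, 9, 8]
Entering loop: for k, x in enumerate(data):

After execution: sum_val = 76
76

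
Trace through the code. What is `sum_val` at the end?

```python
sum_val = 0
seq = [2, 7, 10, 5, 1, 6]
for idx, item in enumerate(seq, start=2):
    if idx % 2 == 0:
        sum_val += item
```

Let's trace through this code step by step.

Initialize: sum_val = 0
Initialize: seq = [2, 7, 10, 5, 1, 6]
Entering loop: for idx, item in enumerate(seq, start=2):

After execution: sum_val = 13
13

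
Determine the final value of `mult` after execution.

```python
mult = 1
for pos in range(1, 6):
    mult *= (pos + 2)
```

Let's trace through this code step by step.

Initialize: mult = 1
Entering loop: for pos in range(1, 6):

After execution: mult = 2520
2520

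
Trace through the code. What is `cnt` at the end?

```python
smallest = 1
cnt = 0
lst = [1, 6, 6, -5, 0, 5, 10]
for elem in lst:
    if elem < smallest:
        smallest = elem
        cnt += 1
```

Let's trace through this code step by step.

Initialize: smallest = 1
Initialize: cnt = 0
Initialize: lst = [1, 6, 6, -5, 0, 5, 10]
Entering loop: for elem in lst:

After execution: cnt = 1
1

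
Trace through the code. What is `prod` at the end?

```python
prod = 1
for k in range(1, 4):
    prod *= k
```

Let's trace through this code step by step.

Initialize: prod = 1
Entering loop: for k in range(1, 4):

After execution: prod = 6
6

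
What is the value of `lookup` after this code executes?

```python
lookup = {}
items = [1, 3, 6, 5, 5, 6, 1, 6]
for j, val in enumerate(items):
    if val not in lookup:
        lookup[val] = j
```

Let's trace through this code step by step.

Initialize: lookup = {}
Initialize: items = [1, 3, 6, 5, 5, 6, 1, 6]
Entering loop: for j, val in enumerate(items):

After execution: lookup = {1: 0, 3: 1, 6: 2, 5: 3}
{1: 0, 3: 1, 6: 2, 5: 3}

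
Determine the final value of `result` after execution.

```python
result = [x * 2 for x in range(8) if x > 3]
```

Let's trace through this code step by step.

Initialize: result = [x * 2 for x in range(8) if x > 3]

After execution: result = [8, 10, 12, 14]
[8, 10, 12, 14]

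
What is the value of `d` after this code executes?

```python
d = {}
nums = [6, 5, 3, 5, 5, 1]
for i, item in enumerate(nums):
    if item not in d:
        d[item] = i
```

Let's trace through this code step by step.

Initialize: d = {}
Initialize: nums = [6, 5, 3, 5, 5, 1]
Entering loop: for i, item in enumerate(nums):

After execution: d = {6: 0, 5: 1, 3: 2, 1: 5}
{6: 0, 5: 1, 3: 2, 1: 5}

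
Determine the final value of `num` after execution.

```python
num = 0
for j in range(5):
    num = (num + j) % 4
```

Let's trace through this code step by step.

Initialize: num = 0
Entering loop: for j in range(5):

After execution: num = 2
2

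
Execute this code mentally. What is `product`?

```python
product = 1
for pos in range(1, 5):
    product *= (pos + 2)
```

Let's trace through this code step by step.

Initialize: product = 1
Entering loop: for pos in range(1, 5):

After execution: product = 360
360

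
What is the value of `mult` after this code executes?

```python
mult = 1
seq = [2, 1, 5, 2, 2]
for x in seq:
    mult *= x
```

Let's trace through this code step by step.

Initialize: mult = 1
Initialize: seq = [2, 1, 5, 2, 2]
Entering loop: for x in seq:

After execution: mult = 40
40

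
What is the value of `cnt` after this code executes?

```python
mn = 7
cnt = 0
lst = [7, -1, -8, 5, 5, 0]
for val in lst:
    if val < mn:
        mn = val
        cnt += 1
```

Let's trace through this code step by step.

Initialize: mn = 7
Initialize: cnt = 0
Initialize: lst = [7, -1, -8, 5, 5, 0]
Entering loop: for val in lst:

After execution: cnt = 2
2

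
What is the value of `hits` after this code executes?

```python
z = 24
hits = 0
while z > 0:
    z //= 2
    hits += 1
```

Let's trace through this code step by step.

Initialize: z = 24
Initialize: hits = 0
Entering loop: while z > 0:

After execution: hits = 5
5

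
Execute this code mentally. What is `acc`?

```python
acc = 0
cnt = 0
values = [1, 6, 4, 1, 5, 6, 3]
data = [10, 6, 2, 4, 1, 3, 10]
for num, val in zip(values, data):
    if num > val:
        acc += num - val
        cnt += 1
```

Let's trace through this code step by step.

Initialize: acc = 0
Initialize: cnt = 0
Initialize: values = [1, 6, 4, 1, 5, 6, 3]
Initialize: data = [10, 6, 2, 4, 1, 3, 10]
Entering loop: for num, val in zip(values, data):

After execution: acc = 9
9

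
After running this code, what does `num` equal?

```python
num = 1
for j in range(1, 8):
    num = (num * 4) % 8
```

Let's trace through this code step by step.

Initialize: num = 1
Entering loop: for j in range(1, 8):

After execution: num = 0
0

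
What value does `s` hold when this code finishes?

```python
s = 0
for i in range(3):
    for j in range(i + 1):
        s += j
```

Let's trace through this code step by step.

Initialize: s = 0
Entering loop: for i in range(3):

After execution: s = 4
4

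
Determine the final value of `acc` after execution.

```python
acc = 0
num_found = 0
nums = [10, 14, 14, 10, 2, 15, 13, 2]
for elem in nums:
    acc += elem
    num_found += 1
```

Let's trace through this code step by step.

Initialize: acc = 0
Initialize: num_found = 0
Initialize: nums = [10, 14, 14, 10, 2, 15, 13, 2]
Entering loop: for elem in nums:

After execution: acc = 80
80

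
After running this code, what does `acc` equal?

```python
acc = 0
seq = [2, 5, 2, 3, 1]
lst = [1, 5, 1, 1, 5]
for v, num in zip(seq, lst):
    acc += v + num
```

Let's trace through this code step by step.

Initialize: acc = 0
Initialize: seq = [2, 5, 2, 3, 1]
Initialize: lst = [1, 5, 1, 1, 5]
Entering loop: for v, num in zip(seq, lst):

After execution: acc = 26
26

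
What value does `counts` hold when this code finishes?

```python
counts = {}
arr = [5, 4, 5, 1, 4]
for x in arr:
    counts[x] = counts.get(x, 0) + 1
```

Let's trace through this code step by step.

Initialize: counts = {}
Initialize: arr = [5, 4, 5, 1, 4]
Entering loop: for x in arr:

After execution: counts = {5: 2, 4: 2, 1: 1}
{5: 2, 4: 2, 1: 1}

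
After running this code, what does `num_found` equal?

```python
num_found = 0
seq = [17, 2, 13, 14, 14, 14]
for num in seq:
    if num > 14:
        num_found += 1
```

Let's trace through this code step by step.

Initialize: num_found = 0
Initialize: seq = [17, 2, 13, 14, 14, 14]
Entering loop: for num in seq:

After execution: num_found = 1
1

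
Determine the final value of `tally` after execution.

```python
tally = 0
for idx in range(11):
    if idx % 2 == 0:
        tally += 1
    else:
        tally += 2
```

Let's trace through this code step by step.

Initialize: tally = 0
Entering loop: for idx in range(11):

After execution: tally = 16
16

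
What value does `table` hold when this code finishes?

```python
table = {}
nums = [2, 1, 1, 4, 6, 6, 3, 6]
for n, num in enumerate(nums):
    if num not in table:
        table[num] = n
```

Let's trace through this code step by step.

Initialize: table = {}
Initialize: nums = [2, 1, 1, 4, 6, 6, 3, 6]
Entering loop: for n, num in enumerate(nums):

After execution: table = {2: 0, 1: 1, 4: 3, 6: 4, 3: 6}
{2: 0, 1: 1, 4: 3, 6: 4, 3: 6}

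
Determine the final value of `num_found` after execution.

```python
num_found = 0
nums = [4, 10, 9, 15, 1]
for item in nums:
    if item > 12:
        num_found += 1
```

Let's trace through this code step by step.

Initialize: num_found = 0
Initialize: nums = [4, 10, 9, 15, 1]
Entering loop: for item in nums:

After execution: num_found = 1
1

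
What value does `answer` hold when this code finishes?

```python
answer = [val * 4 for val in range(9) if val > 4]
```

Let's trace through this code step by step.

Initialize: answer = [val * 4 for val in range(9) if val > 4]

After execution: answer = [20, 24, 28, 32]
[20, 24, 28, 32]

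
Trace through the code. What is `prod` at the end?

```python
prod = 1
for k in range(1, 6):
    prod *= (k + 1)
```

Let's trace through this code step by step.

Initialize: prod = 1
Entering loop: for k in range(1, 6):

After execution: prod = 720
720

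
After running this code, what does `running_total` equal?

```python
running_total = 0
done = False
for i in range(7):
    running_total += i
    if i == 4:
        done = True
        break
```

Let's trace through this code step by step.

Initialize: running_total = 0
Initialize: done = False
Entering loop: for i in range(7):

After execution: running_total = 10
10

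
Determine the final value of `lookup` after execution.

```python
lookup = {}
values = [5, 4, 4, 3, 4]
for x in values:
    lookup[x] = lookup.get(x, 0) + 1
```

Let's trace through this code step by step.

Initialize: lookup = {}
Initialize: values = [5, 4, 4, 3, 4]
Entering loop: for x in values:

After execution: lookup = {5: 1, 4: 3, 3: 1}
{5: 1, 4: 3, 3: 1}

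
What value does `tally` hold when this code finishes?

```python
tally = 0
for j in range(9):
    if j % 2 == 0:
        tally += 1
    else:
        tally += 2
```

Let's trace through this code step by step.

Initialize: tally = 0
Entering loop: for j in range(9):

After execution: tally = 13
13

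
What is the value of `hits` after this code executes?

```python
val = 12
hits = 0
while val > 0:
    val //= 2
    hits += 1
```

Let's trace through this code step by step.

Initialize: val = 12
Initialize: hits = 0
Entering loop: while val > 0:

After execution: hits = 4
4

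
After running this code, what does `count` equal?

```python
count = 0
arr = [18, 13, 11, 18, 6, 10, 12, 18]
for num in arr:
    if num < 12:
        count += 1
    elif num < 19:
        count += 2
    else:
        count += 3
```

Let's trace through this code step by step.

Initialize: count = 0
Initialize: arr = [18, 13, 11, 18, 6, 10, 12, 18]
Entering loop: for num in arr:

After execution: count = 13
13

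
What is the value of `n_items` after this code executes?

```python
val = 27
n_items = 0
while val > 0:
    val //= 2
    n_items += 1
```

Let's trace through this code step by step.

Initialize: val = 27
Initialize: n_items = 0
Entering loop: while val > 0:

After execution: n_items = 5
5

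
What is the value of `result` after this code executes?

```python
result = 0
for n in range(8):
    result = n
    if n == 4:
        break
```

Let's trace through this code step by step.

Initialize: result = 0
Entering loop: for n in range(8):

After execution: result = 4
4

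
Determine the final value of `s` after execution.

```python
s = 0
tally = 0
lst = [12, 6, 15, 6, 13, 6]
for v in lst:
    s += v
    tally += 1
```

Let's trace through this code step by step.

Initialize: s = 0
Initialize: tally = 0
Initialize: lst = [12, 6, 15, 6, 13, 6]
Entering loop: for v in lst:

After execution: s = 58
58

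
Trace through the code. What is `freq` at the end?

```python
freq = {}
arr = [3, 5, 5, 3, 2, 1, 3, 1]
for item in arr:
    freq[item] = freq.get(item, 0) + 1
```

Let's trace through this code step by step.

Initialize: freq = {}
Initialize: arr = [3, 5, 5, 3, 2, 1, 3, 1]
Entering loop: for item in arr:

After execution: freq = {3: 3, 5: 2, 2: 1, 1: 2}
{3: 3, 5: 2, 2: 1, 1: 2}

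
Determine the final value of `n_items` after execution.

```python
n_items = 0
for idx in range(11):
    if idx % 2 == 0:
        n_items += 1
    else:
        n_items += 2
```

Let's trace through this code step by step.

Initialize: n_items = 0
Entering loop: for idx in range(11):

After execution: n_items = 16
16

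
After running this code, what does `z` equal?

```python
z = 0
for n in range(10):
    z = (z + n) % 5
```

Let's trace through this code step by step.

Initialize: z = 0
Entering loop: for n in range(10):

After execution: z = 0
0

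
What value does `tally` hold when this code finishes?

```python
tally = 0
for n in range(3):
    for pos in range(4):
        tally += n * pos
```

Let's trace through this code step by step.

Initialize: tally = 0
Entering loop: for n in range(3):

After execution: tally = 18
18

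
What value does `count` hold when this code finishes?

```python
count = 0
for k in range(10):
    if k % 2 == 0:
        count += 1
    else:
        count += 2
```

Let's trace through this code step by step.

Initialize: count = 0
Entering loop: for k in range(10):

After execution: count = 15
15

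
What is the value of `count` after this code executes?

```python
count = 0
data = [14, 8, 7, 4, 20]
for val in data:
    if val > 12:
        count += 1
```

Let's trace through this code step by step.

Initialize: count = 0
Initialize: data = [14, 8, 7, 4, 20]
Entering loop: for val in data:

After execution: count = 2
2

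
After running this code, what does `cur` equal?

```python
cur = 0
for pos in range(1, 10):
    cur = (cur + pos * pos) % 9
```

Let's trace through this code step by step.

Initialize: cur = 0
Entering loop: for pos in range(1, 10):

After execution: cur = 6
6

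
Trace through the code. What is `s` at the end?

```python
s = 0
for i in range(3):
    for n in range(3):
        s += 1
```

Let's trace through this code step by step.

Initialize: s = 0
Entering loop: for i in range(3):

After execution: s = 9
9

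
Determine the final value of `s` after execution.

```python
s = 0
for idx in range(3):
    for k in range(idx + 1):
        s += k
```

Let's trace through this code step by step.

Initialize: s = 0
Entering loop: for idx in range(3):

After execution: s = 4
4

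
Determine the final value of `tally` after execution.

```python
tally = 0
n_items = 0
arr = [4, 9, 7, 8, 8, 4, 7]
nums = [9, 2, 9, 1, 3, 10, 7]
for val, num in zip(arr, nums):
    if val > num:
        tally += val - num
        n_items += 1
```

Let's trace through this code step by step.

Initialize: tally = 0
Initialize: n_items = 0
Initialize: arr = [4, 9, 7, 8, 8, 4, 7]
Initialize: nums = [9, 2, 9, 1, 3, 10, 7]
Entering loop: for val, num in zip(arr, nums):

After execution: tally = 19
19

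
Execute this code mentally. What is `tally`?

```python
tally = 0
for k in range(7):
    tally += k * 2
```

Let's trace through this code step by step.

Initialize: tally = 0
Entering loop: for k in range(7):

After execution: tally = 42
42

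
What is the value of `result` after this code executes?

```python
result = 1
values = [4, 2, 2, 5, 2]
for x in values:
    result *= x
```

Let's trace through this code step by step.

Initialize: result = 1
Initialize: values = [4, 2, 2, 5, 2]
Entering loop: for x in values:

After execution: result = 160
160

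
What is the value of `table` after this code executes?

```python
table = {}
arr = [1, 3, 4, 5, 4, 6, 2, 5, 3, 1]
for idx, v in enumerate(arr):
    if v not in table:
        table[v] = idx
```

Let's trace through this code step by step.

Initialize: table = {}
Initialize: arr = [1, 3, 4, 5, 4, 6, 2, 5, 3, 1]
Entering loop: for idx, v in enumerate(arr):

After execution: table = {1: 0, 3: 1, 4: 2, 5: 3, 6: 5, 2: 6}
{1: 0, 3: 1, 4: 2, 5: 3, 6: 5, 2: 6}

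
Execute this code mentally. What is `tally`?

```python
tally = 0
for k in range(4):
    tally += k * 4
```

Let's trace through this code step by step.

Initialize: tally = 0
Entering loop: for k in range(4):

After execution: tally = 24
24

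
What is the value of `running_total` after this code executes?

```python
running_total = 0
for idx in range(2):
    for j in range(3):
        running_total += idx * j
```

Let's trace through this code step by step.

Initialize: running_total = 0
Entering loop: for idx in range(2):

After execution: running_total = 3
3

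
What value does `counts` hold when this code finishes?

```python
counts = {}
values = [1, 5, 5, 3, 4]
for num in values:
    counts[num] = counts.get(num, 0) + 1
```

Let's trace through this code step by step.

Initialize: counts = {}
Initialize: values = [1, 5, 5, 3, 4]
Entering loop: for num in values:

After execution: counts = {1: 1, 5: 2, 3: 1, 4: 1}
{1: 1, 5: 2, 3: 1, 4: 1}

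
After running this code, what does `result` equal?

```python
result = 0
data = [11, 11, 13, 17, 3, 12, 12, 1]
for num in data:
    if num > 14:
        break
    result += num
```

Let's trace through this code step by step.

Initialize: result = 0
Initialize: data = [11, 11, 13, 17, 3, 12, 12, 1]
Entering loop: for num in data:

After execution: result = 35
35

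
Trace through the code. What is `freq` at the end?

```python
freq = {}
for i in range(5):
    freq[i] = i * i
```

Let's trace through this code step by step.

Initialize: freq = {}
Entering loop: for i in range(5):

After execution: freq = {0: 0, 1: 1, 2: 4, 3: 9, 4: 16}
{0: 0, 1: 1, 2: 4, 3: 9, 4: 16}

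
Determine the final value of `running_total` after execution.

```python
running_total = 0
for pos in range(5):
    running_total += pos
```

Let's trace through this code step by step.

Initialize: running_total = 0
Entering loop: for pos in range(5):

After execution: running_total = 10
10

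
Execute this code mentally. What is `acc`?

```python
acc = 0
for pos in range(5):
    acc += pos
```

Let's trace through this code step by step.

Initialize: acc = 0
Entering loop: for pos in range(5):

After execution: acc = 10
10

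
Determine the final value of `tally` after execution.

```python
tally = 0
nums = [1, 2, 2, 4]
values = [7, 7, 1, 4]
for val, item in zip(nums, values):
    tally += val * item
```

Let's trace through this code step by step.

Initialize: tally = 0
Initialize: nums = [1, 2, 2, 4]
Initialize: values = [7, 7, 1, 4]
Entering loop: for val, item in zip(nums, values):

After execution: tally = 39
39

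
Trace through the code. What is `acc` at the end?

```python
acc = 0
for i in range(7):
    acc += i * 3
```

Let's trace through this code step by step.

Initialize: acc = 0
Entering loop: for i in range(7):

After execution: acc = 63
63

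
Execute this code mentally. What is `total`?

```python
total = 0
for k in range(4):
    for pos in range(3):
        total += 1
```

Let's trace through this code step by step.

Initialize: total = 0
Entering loop: for k in range(4):

After execution: total = 12
12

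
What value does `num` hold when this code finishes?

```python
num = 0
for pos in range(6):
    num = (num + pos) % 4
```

Let's trace through this code step by step.

Initialize: num = 0
Entering loop: for pos in range(6):

After execution: num = 3
3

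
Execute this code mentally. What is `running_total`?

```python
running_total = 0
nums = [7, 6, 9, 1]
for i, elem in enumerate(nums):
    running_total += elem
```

Let's trace through this code step by step.

Initialize: running_total = 0
Initialize: nums = [7, 6, 9, 1]
Entering loop: for i, elem in enumerate(nums):

After execution: running_total = 23
23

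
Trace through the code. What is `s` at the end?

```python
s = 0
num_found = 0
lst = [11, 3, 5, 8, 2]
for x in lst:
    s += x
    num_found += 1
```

Let's trace through this code step by step.

Initialize: s = 0
Initialize: num_found = 0
Initialize: lst = [11, 3, 5, 8, 2]
Entering loop: for x in lst:

After execution: s = 29
29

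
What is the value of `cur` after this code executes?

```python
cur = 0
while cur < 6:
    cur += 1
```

Let's trace through this code step by step.

Initialize: cur = 0
Entering loop: while cur < 6:

After execution: cur = 6
6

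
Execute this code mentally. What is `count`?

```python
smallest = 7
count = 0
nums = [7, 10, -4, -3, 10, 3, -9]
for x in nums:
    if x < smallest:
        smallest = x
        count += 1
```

Let's trace through this code step by step.

Initialize: smallest = 7
Initialize: count = 0
Initialize: nums = [7, 10, -4, -3, 10, 3, -9]
Entering loop: for x in nums:

After execution: count = 2
2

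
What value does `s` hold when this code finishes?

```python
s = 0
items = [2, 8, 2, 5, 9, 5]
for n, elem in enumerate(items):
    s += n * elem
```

Let's trace through this code step by step.

Initialize: s = 0
Initialize: items = [2, 8, 2, 5, 9, 5]
Entering loop: for n, elem in enumerate(items):

After execution: s = 88
88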